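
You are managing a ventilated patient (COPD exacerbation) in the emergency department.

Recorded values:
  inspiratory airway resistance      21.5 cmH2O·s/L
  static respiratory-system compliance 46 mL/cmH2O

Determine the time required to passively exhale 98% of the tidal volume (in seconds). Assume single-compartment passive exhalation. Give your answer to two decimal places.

τ = R × C = 21.5 × 46 mL/cmH2O = 21.5 × 0.046 L/cmH2O = 0.989 s.
Exhaled fraction f = 1 − e^(−t/τ) → t = −τ·ln(1 − f) = −0.989·ln(0.02) = 3.869 s.

3.87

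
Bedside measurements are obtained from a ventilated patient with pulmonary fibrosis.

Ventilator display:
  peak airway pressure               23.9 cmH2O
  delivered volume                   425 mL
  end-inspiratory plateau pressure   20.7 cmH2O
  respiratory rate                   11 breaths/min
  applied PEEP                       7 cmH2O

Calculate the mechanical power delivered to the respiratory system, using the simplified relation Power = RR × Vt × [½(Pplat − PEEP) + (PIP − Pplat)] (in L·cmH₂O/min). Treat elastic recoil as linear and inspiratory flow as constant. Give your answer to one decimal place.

Per-breath work = Vt × [½(Pplat−PEEP) + (PIP−Pplat)] = 0.425 × [0.5×13.7 + 3.2] = 0.425 × 10.05 = 4.271 L·cmH2O.
Power = 11 × 4.271 = 46.981 L·cmH2O/min.

47.0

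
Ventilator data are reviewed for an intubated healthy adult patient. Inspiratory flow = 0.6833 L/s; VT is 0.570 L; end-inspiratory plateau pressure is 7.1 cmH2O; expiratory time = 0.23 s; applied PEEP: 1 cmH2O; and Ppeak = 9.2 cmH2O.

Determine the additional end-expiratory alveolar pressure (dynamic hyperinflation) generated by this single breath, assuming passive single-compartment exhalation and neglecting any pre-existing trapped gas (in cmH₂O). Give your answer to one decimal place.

2.7

R = (PIP − Pplat)/V̇ = (9.2 − 7.1) / 0.6833 = 2.1/0.6833 = 3.073 cmH2O·s/L.
C = Vt/(Pplat − PEEP) = 570.0 / (7.1 − 1) = 570.0/6.1 = 93.443 mL/cmH2O.
τ = R × C = 3.073 × 0.09344 L/cmH2O = 0.2871 s.
Fraction remaining = e^(−Te/τ) = e^(−0.23/0.2871) = 0.4488; trapped volume = 570.0 × 0.4488 = 255.82 mL.
Additional alveolar pressure from trapping ≈ V_trapped / C = 255.82 / 93.443 = 2.738 cmH2O.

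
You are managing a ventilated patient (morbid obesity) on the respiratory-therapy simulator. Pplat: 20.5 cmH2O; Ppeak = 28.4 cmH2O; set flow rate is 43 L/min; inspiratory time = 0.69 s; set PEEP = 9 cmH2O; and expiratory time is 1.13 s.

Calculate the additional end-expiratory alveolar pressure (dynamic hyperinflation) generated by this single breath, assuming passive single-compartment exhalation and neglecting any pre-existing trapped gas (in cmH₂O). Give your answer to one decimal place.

1.1

Flow: 43 L/min ÷ 60 = 0.7167 L/s.
Vt = flow × Ti = 0.7167 L/s × 0.69 s × 1000 mL/L = 494.52 mL.
R = (PIP − Pplat)/V̇ = (28.4 − 20.5) / 0.7167 = 7.9/0.7167 = 11.023 cmH2O·s/L.
C = Vt/(Pplat − PEEP) = 494.52 / (20.5 − 9) = 494.52/11.5 = 43.002 mL/cmH2O.
τ = R × C = 11.023 × 0.043 L/cmH2O = 0.474 s.
Fraction remaining = e^(−Te/τ) = e^(−1.13/0.474) = 0.09218; trapped volume = 494.52 × 0.09218 = 45.585 mL.
Additional alveolar pressure from trapping ≈ V_trapped / C = 45.585 / 43.002 = 1.06 cmH2O.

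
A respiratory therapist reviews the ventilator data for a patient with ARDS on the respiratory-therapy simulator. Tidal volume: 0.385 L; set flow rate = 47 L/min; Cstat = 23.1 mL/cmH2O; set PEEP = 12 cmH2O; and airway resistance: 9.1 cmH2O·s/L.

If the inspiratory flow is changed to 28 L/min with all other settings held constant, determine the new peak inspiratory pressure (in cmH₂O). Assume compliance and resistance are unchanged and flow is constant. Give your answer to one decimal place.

32.9

Flow: 47 L/min ÷ 60 = 0.7833 L/s.
New flow: 28 L/min ÷ 60 = 0.4667 L/s.
PIP = Vt/C + R·V̇ + PEEP (constant-flow equation of motion).
Only the resistive term changes: ΔPIP = R × ΔV̇ = 9.1 × (0.4667 − 0.7833) = 9.1 × -0.3166 = -2.881 cmH2O.
Original PIP = 385/23.1 + 9.1×0.7833 + 12 = 35.795 cmH2O; new PIP = 35.795 + (-2.881) = 32.914 cmH2O.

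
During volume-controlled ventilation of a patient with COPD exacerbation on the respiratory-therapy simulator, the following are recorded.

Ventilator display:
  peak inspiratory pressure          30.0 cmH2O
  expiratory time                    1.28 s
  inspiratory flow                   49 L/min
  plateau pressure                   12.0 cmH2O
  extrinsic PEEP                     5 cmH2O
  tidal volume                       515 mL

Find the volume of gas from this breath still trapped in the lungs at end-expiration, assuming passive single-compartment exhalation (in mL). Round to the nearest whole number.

234

Flow: 49 L/min ÷ 60 = 0.8167 L/s.
R = (PIP − Pplat)/V̇ = (30.0 − 12.0) / 0.8167 = 18.0/0.8167 = 22.04 cmH2O·s/L.
C = Vt/(Pplat − PEEP) = 515.0 / (12.0 − 5) = 515.0/7.0 = 73.571 mL/cmH2O.
τ = R × C = 22.04 × 0.07357 L/cmH2O = 1.621 s.
Fraction remaining = e^(−Te/τ) = e^(−1.28/1.621) = 0.454.
Trapped volume = 515.0 × 0.454 = 233.81 mL.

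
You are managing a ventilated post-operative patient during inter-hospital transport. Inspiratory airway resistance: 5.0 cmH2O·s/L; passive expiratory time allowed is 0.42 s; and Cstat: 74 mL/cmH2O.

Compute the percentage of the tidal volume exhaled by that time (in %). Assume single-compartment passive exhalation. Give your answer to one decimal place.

τ = R × C = 5.0 × 74 mL/cmH2O = 5.0 × 0.074 L/cmH2O = 0.37 s.
Passive exhalation: V(t)/V₀ = e^(−t/τ) = e^(−0.42/0.37) = 0.3214.
Fraction exhaled = 1 − 0.3214 = 0.6786 → 67.86%.

67.9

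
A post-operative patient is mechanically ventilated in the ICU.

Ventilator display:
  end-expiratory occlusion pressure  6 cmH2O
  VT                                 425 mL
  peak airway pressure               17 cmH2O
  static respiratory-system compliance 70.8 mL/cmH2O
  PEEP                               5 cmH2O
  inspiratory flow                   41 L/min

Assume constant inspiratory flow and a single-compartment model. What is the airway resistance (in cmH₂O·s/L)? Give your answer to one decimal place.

Flow: 41 L/min ÷ 60 = 0.6833 L/s.
Total PEEP = 6 cmH2O (set 5 + intrinsic 1); this is the baseline alveolar pressure.
Equation of motion (constant flow): PIP = Vt/C + R·V̇ + PEEP.
R·V̇ = PIP − Vt/C − PEEP = 17 − 425/70.8 − 6 = 17 − 6.003 − 6 = 4.997 cmH2O.
R = 4.997 / 0.6833 = 7.313 cmH2O·s/L.

7.3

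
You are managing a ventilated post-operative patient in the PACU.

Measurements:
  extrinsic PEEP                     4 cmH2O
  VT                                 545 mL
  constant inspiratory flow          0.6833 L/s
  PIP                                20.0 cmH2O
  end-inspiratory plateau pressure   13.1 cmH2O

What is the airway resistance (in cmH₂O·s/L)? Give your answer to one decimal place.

Raw = (PIP − Pplat) / flow = (20.0 − 13.1) / 0.6833 = 6.9 / 0.6833 = 10.098 cmH2O·s/L.

10.1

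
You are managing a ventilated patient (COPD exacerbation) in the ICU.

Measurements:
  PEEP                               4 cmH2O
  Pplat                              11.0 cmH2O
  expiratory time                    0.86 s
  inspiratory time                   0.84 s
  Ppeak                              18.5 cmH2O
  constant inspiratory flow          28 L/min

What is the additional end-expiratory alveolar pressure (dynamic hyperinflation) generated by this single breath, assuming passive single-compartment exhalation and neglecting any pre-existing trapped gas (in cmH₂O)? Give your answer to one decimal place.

Flow: 28 L/min ÷ 60 = 0.4667 L/s.
Vt = flow × Ti = 0.4667 L/s × 0.84 s × 1000 mL/L = 392.03 mL.
R = (PIP − Pplat)/V̇ = (18.5 − 11.0) / 0.4667 = 7.5/0.4667 = 16.07 cmH2O·s/L.
C = Vt/(Pplat − PEEP) = 392.03 / (11.0 − 4) = 392.03/7.0 = 56.004 mL/cmH2O.
τ = R × C = 16.07 × 0.056 L/cmH2O = 0.8999 s.
Fraction remaining = e^(−Te/τ) = e^(−0.86/0.8999) = 0.3846; trapped volume = 392.03 × 0.3846 = 150.77 mL.
Additional alveolar pressure from trapping ≈ V_trapped / C = 150.77 / 56.004 = 2.692 cmH2O.

2.7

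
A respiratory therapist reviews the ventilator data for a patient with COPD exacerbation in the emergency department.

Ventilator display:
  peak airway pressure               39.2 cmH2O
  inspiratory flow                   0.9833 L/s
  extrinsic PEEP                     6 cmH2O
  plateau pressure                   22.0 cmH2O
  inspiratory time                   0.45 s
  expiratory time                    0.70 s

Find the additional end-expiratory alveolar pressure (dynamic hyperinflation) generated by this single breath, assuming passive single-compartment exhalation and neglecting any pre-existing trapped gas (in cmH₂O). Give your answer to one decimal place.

Vt = flow × Ti = 0.9833 L/s × 0.45 s × 1000 mL/L = 442.49 mL.
R = (PIP − Pplat)/V̇ = (39.2 − 22.0) / 0.9833 = 17.2/0.9833 = 17.492 cmH2O·s/L.
C = Vt/(Pplat − PEEP) = 442.49 / (22.0 − 6) = 442.49/16.0 = 27.656 mL/cmH2O.
τ = R × C = 17.492 × 0.02766 L/cmH2O = 0.4838 s.
Fraction remaining = e^(−Te/τ) = e^(−0.70/0.4838) = 0.2353; trapped volume = 442.49 × 0.2353 = 104.12 mL.
Additional alveolar pressure from trapping ≈ V_trapped / C = 104.12 / 27.656 = 3.765 cmH2O.

3.8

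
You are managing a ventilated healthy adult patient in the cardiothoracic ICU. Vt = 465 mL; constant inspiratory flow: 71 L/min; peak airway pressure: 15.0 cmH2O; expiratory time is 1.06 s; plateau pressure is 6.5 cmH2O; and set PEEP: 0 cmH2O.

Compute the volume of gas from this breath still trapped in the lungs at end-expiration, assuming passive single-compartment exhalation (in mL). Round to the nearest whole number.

59

Flow: 71 L/min ÷ 60 = 1.1833 L/s.
R = (PIP − Pplat)/V̇ = (15.0 − 6.5) / 1.1833 = 8.5/1.1833 = 7.183 cmH2O·s/L.
C = Vt/(Pplat − PEEP) = 465.0 / (6.5 − 0) = 465.0/6.5 = 71.538 mL/cmH2O.
τ = R × C = 7.183 × 0.07154 L/cmH2O = 0.5139 s.
Fraction remaining = e^(−Te/τ) = e^(−1.06/0.5139) = 0.1271.
Trapped volume = 465.0 × 0.1271 = 59.102 mL.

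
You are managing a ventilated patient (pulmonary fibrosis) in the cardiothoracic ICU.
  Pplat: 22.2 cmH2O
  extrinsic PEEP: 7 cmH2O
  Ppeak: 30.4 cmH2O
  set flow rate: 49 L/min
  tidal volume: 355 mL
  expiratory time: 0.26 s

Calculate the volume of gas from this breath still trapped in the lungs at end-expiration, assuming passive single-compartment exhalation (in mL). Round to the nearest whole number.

Flow: 49 L/min ÷ 60 = 0.8167 L/s.
R = (PIP − Pplat)/V̇ = (30.4 − 22.2) / 0.8167 = 8.2/0.8167 = 10.04 cmH2O·s/L.
C = Vt/(Pplat − PEEP) = 355.0 / (22.2 − 7) = 355.0/15.2 = 23.355 mL/cmH2O.
τ = R × C = 10.04 × 0.02336 L/cmH2O = 0.2345 s.
Fraction remaining = e^(−Te/τ) = e^(−0.26/0.2345) = 0.33.
Trapped volume = 355.0 × 0.33 = 117.15 mL.

117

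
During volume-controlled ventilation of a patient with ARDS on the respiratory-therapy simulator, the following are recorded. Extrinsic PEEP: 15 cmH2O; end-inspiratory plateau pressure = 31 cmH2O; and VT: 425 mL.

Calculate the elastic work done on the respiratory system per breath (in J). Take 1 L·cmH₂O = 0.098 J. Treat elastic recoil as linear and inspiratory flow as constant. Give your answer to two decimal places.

Elastic work ≈ ½ × (Pplat − PEEP) × Vt = 0.5 × (31 − 15) × 0.425 L = 0.5 × 16.0 × 0.425 = 3.4 L·cmH2O.
× 0.098 J/(L·cmH2O) → 0.3332 J.

0.33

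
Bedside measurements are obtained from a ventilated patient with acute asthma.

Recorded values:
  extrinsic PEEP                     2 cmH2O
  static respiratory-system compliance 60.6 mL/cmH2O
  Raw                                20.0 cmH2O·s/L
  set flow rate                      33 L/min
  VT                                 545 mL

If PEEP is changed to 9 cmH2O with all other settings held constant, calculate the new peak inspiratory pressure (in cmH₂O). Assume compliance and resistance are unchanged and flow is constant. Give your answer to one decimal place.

Flow: 33 L/min ÷ 60 = 0.55 L/s.
PIP = Vt/C + R·V̇ + PEEP (constant-flow equation of motion).
Only the baseline term changes: ΔPIP = ΔPEEP = 9 − 2 = 7.0 cmH2O.
Original PIP = 545/60.6 + 20.0×0.55 + 2 = 21.993 cmH2O; new PIP = 21.993 + (7.0) = 28.993 cmH2O.

29.0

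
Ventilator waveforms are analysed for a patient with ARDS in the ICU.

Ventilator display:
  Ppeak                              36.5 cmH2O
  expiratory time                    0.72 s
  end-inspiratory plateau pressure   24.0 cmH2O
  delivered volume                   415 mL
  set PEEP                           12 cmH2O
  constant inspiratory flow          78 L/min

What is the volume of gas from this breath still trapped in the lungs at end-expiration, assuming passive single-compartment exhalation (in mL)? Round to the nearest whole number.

48

Flow: 78 L/min ÷ 60 = 1.3 L/s.
R = (PIP − Pplat)/V̇ = (36.5 − 24.0) / 1.3 = 12.5/1.3 = 9.615 cmH2O·s/L.
C = Vt/(Pplat − PEEP) = 415.0 / (24.0 − 12) = 415.0/12.0 = 34.583 mL/cmH2O.
τ = R × C = 9.615 × 0.03458 L/cmH2O = 0.3325 s.
Fraction remaining = e^(−Te/τ) = e^(−0.72/0.3325) = 0.1147.
Trapped volume = 415.0 × 0.1147 = 47.601 mL.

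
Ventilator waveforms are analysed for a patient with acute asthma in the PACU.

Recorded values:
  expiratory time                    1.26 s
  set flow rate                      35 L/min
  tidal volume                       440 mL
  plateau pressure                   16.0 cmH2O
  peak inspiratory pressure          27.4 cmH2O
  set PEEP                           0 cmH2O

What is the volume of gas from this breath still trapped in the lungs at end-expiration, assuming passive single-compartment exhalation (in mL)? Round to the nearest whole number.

42

Flow: 35 L/min ÷ 60 = 0.5833 L/s.
R = (PIP − Pplat)/V̇ = (27.4 − 16.0) / 0.5833 = 11.4/0.5833 = 19.544 cmH2O·s/L.
C = Vt/(Pplat − PEEP) = 440.0 / (16.0 − 0) = 440.0/16.0 = 27.5 mL/cmH2O.
τ = R × C = 19.544 × 0.0275 L/cmH2O = 0.5375 s.
Fraction remaining = e^(−Te/τ) = e^(−1.26/0.5375) = 0.09593.
Trapped volume = 440.0 × 0.09593 = 42.209 mL.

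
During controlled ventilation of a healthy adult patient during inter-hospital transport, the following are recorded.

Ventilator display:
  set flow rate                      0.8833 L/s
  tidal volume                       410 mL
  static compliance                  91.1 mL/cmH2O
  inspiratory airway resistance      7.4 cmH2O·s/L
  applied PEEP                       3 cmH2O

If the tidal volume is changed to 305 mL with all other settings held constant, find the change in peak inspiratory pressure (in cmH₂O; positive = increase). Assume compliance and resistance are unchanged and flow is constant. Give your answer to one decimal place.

PIP = Vt/C + R·V̇ + PEEP (constant-flow equation of motion).
Only the elastic term changes: ΔPIP = ΔVt / C = (305 − 410) / 91.1 = -1.153 cmH2O.

-1.2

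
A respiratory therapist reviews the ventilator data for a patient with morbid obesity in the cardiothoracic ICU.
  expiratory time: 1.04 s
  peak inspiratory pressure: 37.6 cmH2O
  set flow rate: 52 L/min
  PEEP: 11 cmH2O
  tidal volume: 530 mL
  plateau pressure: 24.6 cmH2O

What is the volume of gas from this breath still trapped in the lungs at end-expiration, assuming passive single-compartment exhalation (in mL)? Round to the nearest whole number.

89

Flow: 52 L/min ÷ 60 = 0.8667 L/s.
R = (PIP − Pplat)/V̇ = (37.6 − 24.6) / 0.8667 = 13.0/0.8667 = 14.999 cmH2O·s/L.
C = Vt/(Pplat − PEEP) = 530.0 / (24.6 − 11) = 530.0/13.6 = 38.971 mL/cmH2O.
τ = R × C = 14.999 × 0.03897 L/cmH2O = 0.5845 s.
Fraction remaining = e^(−Te/τ) = e^(−1.04/0.5845) = 0.1688.
Trapped volume = 530.0 × 0.1688 = 89.464 mL.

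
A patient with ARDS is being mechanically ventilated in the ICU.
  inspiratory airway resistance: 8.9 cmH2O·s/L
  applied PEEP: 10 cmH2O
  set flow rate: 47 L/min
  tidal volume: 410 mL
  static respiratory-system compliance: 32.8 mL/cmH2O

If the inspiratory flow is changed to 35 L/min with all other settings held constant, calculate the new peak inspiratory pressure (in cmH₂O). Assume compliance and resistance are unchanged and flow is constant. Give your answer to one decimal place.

Flow: 47 L/min ÷ 60 = 0.7833 L/s.
New flow: 35 L/min ÷ 60 = 0.5833 L/s.
PIP = Vt/C + R·V̇ + PEEP (constant-flow equation of motion).
Only the resistive term changes: ΔPIP = R × ΔV̇ = 8.9 × (0.5833 − 0.7833) = 8.9 × -0.2 = -1.78 cmH2O.
Original PIP = 410/32.8 + 8.9×0.7833 + 10 = 29.471 cmH2O; new PIP = 29.471 + (-1.78) = 27.691 cmH2O.

27.7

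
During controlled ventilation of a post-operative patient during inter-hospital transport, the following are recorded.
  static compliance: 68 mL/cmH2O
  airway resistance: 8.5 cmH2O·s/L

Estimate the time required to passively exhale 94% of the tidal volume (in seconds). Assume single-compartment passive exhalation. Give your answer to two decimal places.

τ = R × C = 8.5 × 68 mL/cmH2O = 8.5 × 0.068 L/cmH2O = 0.578 s.
Exhaled fraction f = 1 − e^(−t/τ) → t = −τ·ln(1 − f) = −0.578·ln(0.06) = 1.626 s.

1.63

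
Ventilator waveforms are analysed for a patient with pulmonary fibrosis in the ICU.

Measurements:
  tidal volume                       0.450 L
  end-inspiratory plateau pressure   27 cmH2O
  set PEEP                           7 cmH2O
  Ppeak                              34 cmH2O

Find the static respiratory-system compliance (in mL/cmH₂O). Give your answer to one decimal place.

Cstat = Vt / (Pplat − PEEP) = 450 / (27 − 7) = 450 / 20.0 = 22.5 mL/cmH2O.

22.5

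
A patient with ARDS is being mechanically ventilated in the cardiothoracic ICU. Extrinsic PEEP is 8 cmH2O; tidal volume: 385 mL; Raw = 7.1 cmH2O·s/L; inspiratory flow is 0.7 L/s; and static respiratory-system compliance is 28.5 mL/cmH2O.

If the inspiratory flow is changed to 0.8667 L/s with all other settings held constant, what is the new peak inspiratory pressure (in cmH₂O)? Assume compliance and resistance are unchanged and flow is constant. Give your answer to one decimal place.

27.7

PIP = Vt/C + R·V̇ + PEEP (constant-flow equation of motion).
Only the resistive term changes: ΔPIP = R × ΔV̇ = 7.1 × (0.8667 − 0.7) = 7.1 × 0.1667 = 1.184 cmH2O.
Original PIP = 385/28.5 + 7.1×0.7 + 8 = 26.479 cmH2O; new PIP = 26.479 + (1.184) = 27.663 cmH2O.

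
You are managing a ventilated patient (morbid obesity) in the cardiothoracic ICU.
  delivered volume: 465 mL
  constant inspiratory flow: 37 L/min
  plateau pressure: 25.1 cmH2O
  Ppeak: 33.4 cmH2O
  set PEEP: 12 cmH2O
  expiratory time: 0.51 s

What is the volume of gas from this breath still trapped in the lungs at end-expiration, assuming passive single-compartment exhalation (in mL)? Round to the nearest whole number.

160

Flow: 37 L/min ÷ 60 = 0.6167 L/s.
R = (PIP − Pplat)/V̇ = (33.4 − 25.1) / 0.6167 = 8.3/0.6167 = 13.459 cmH2O·s/L.
C = Vt/(Pplat − PEEP) = 465.0 / (25.1 − 12) = 465.0/13.1 = 35.496 mL/cmH2O.
τ = R × C = 13.459 × 0.0355 L/cmH2O = 0.4778 s.
Fraction remaining = e^(−Te/τ) = e^(−0.51/0.4778) = 0.3439.
Trapped volume = 465.0 × 0.3439 = 159.91 mL.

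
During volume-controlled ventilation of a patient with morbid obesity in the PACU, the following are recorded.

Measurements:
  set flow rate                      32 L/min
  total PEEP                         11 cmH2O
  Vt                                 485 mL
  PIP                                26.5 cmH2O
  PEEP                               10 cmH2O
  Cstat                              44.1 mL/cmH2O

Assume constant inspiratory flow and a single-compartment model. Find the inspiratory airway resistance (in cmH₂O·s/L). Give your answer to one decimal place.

Flow: 32 L/min ÷ 60 = 0.5333 L/s.
Total PEEP = 11 cmH2O (set 10 + intrinsic 1); this is the baseline alveolar pressure.
Equation of motion (constant flow): PIP = Vt/C + R·V̇ + PEEP.
R·V̇ = PIP − Vt/C − PEEP = 26.5 − 485/44.1 − 11 = 26.5 − 10.998 − 11 = 4.502 cmH2O.
R = 4.502 / 0.5333 = 8.442 cmH2O·s/L.

8.4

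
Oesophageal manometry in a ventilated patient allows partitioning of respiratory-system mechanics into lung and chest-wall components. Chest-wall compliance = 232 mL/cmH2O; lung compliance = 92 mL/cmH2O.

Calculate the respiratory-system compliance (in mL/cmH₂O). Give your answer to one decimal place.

Lung and chest wall are elastances in series: 1/Crs = 1/CL + 1/Ccw.
1/Crs = 1/92 + 1/232 = 0.01518.
Crs = 65.876 mL/cmH2O.

65.9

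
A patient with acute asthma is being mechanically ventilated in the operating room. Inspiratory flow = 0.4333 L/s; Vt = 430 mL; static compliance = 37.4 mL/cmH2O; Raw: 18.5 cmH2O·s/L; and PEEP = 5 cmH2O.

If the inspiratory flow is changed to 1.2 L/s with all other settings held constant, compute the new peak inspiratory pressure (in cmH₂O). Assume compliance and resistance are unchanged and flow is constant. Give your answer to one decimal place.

PIP = Vt/C + R·V̇ + PEEP (constant-flow equation of motion).
Only the resistive term changes: ΔPIP = R × ΔV̇ = 18.5 × (1.2 − 0.4333) = 18.5 × 0.7667 = 14.184 cmH2O.
Original PIP = 430/37.4 + 18.5×0.4333 + 5 = 24.513 cmH2O; new PIP = 24.513 + (14.184) = 38.697 cmH2O.

38.7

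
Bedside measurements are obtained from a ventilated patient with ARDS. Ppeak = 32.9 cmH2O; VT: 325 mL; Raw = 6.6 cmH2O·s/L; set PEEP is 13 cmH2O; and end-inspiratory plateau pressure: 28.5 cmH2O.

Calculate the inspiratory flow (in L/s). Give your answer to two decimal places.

0.67

flow = (PIP − Pplat) / Raw = 4.4 / 6.6 = 0.6667 L/s.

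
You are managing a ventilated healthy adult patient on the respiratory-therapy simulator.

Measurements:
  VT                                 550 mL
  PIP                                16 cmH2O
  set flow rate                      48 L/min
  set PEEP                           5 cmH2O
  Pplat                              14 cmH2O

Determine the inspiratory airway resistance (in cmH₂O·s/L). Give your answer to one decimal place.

2.5

Flow: 48 L/min ÷ 60 = 0.8 L/s.
Raw = (PIP − Pplat) / flow = (16 − 14) / 0.8 = 2.0 / 0.8 = 2.5 cmH2O·s/L.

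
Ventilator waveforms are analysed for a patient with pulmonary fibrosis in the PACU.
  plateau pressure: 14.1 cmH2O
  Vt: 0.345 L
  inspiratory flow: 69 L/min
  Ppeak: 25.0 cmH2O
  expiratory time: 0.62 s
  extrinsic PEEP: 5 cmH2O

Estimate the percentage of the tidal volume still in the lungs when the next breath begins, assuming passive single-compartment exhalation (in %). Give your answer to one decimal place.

Flow: 69 L/min ÷ 60 = 1.15 L/s.
R = (PIP − Pplat)/V̇ = (25.0 − 14.1) / 1.15 = 10.9/1.15 = 9.478 cmH2O·s/L.
C = Vt/(Pplat − PEEP) = 345.0 / (14.1 − 5) = 345.0/9.1 = 37.912 mL/cmH2O.
τ = R × C = 9.478 × 0.03791 L/cmH2O = 0.3593 s.
Fraction remaining at end-expiration = e^(−Te/τ) = e^(−0.62/0.3593) = 0.1781 → 17.81%.

17.8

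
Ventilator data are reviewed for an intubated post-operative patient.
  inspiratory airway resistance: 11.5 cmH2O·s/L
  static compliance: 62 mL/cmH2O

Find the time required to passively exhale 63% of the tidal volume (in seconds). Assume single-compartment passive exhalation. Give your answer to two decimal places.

0.71

τ = R × C = 11.5 × 62 mL/cmH2O = 11.5 × 0.062 L/cmH2O = 0.713 s.
Exhaled fraction f = 1 − e^(−t/τ) → t = −τ·ln(1 − f) = −0.713·ln(0.37) = 0.7089 s.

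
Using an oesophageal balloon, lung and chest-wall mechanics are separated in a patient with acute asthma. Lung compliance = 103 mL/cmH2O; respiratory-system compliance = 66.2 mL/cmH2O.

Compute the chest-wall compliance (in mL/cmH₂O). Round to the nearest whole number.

1/Ccw = 1/Crs − 1/CL.
1/Ccw = 1/66.2 − 1/103 = 0.005397.
Ccw = 185.29 mL/cmH2O.

185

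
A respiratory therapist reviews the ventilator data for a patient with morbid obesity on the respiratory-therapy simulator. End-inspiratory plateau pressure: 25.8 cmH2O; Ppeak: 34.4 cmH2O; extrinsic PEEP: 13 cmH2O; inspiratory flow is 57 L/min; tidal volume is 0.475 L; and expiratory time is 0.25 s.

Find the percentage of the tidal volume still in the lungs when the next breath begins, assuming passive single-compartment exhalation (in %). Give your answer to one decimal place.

47.5

Flow: 57 L/min ÷ 60 = 0.95 L/s.
R = (PIP − Pplat)/V̇ = (34.4 − 25.8) / 0.95 = 8.6/0.95 = 9.053 cmH2O·s/L.
C = Vt/(Pplat − PEEP) = 475.0 / (25.8 − 13) = 475.0/12.8 = 37.109 mL/cmH2O.
τ = R × C = 9.053 × 0.03711 L/cmH2O = 0.336 s.
Fraction remaining at end-expiration = e^(−Te/τ) = e^(−0.25/0.336) = 0.4752 → 47.52%.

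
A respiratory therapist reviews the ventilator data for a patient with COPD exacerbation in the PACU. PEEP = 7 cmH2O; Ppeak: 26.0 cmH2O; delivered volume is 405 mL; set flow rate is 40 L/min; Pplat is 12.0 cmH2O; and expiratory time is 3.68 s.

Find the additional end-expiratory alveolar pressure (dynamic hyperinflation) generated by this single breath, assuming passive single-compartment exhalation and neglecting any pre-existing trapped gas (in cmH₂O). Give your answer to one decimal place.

Flow: 40 L/min ÷ 60 = 0.6667 L/s.
R = (PIP − Pplat)/V̇ = (26.0 − 12.0) / 0.6667 = 14.0/0.6667 = 20.999 cmH2O·s/L.
C = Vt/(Pplat − PEEP) = 405.0 / (12.0 − 7) = 405.0/5.0 = 81.0 mL/cmH2O.
τ = R × C = 20.999 × 0.081 L/cmH2O = 1.701 s.
Fraction remaining = e^(−Te/τ) = e^(−3.68/1.701) = 0.1149; trapped volume = 405.0 × 0.1149 = 46.535 mL.
Additional alveolar pressure from trapping ≈ V_trapped / C = 46.535 / 81.0 = 0.5745 cmH2O.

0.6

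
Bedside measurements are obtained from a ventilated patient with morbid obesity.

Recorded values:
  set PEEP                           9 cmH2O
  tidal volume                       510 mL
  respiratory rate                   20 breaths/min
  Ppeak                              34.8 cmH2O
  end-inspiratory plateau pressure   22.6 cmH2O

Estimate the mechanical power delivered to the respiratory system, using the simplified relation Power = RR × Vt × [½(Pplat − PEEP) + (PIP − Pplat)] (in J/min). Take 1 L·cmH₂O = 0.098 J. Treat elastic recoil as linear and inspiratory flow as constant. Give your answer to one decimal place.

19.0

Per-breath work = Vt × [½(Pplat−PEEP) + (PIP−Pplat)] = 0.510 × [0.5×13.6 + 12.2] = 0.510 × 19.0 = 9.69 L·cmH2O.
Power = 20 × 9.69 = 193.8 L·cmH2O/min.
× 0.098 J/(L·cmH2O) → 18.992 J/min.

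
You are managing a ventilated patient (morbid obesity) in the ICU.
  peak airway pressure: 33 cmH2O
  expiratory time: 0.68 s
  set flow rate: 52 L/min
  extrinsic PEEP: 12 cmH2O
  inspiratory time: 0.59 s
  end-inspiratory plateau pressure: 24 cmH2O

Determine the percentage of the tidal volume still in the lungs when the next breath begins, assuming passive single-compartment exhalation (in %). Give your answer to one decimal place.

Flow: 52 L/min ÷ 60 = 0.8667 L/s.
Vt = flow × Ti = 0.8667 L/s × 0.59 s × 1000 mL/L = 511.35 mL.
R = (PIP − Pplat)/V̇ = (33 − 24) / 0.8667 = 9.0/0.8667 = 10.384 cmH2O·s/L.
C = Vt/(Pplat − PEEP) = 511.35 / (24 − 12) = 511.35/12.0 = 42.613 mL/cmH2O.
τ = R × C = 10.384 × 0.04261 L/cmH2O = 0.4425 s.
Fraction remaining at end-expiration = e^(−Te/τ) = e^(−0.68/0.4425) = 0.2151 → 21.51%.

21.5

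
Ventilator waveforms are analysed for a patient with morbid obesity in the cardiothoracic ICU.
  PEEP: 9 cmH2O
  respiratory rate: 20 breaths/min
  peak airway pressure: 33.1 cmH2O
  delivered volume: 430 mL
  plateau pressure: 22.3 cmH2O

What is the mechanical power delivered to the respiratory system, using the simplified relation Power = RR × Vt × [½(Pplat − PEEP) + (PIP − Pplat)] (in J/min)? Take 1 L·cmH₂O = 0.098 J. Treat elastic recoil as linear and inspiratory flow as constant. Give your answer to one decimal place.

14.7

Per-breath work = Vt × [½(Pplat−PEEP) + (PIP−Pplat)] = 0.430 × [0.5×13.3 + 10.8] = 0.430 × 17.45 = 7.504 L·cmH2O.
Power = 20 × 7.504 = 150.08 L·cmH2O/min.
× 0.098 J/(L·cmH2O) → 14.708 J/min.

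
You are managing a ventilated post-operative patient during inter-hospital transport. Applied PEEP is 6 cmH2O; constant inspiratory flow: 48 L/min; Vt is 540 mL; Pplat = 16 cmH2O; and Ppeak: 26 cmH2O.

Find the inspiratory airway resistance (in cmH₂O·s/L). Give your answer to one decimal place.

12.5

Flow: 48 L/min ÷ 60 = 0.8 L/s.
Raw = (PIP − Pplat) / flow = (26 − 16) / 0.8 = 10.0 / 0.8 = 12.5 cmH2O·s/L.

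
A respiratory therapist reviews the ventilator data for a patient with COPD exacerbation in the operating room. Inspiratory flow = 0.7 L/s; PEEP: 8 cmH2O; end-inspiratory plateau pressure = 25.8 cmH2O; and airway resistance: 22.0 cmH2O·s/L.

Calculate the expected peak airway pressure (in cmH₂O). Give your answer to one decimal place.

41.2

PIP = Pplat + Raw × flow = 25.8 + 22.0 × 0.7 = 25.8 + 15.4 = 41.2 cmH2O.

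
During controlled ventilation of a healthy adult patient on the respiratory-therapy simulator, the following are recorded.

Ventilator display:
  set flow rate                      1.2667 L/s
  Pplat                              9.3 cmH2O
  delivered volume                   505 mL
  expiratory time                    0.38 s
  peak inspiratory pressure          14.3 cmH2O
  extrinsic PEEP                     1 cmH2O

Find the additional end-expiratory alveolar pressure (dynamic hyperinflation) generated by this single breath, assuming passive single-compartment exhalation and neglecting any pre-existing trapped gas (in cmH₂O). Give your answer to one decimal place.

R = (PIP − Pplat)/V̇ = (14.3 − 9.3) / 1.2667 = 5.0/1.2667 = 3.947 cmH2O·s/L.
C = Vt/(Pplat − PEEP) = 505.0 / (9.3 − 1) = 505.0/8.3 = 60.843 mL/cmH2O.
τ = R × C = 3.947 × 0.06084 L/cmH2O = 0.2401 s.
Fraction remaining = e^(−Te/τ) = e^(−0.38/0.2401) = 0.2054; trapped volume = 505.0 × 0.2054 = 103.73 mL.
Additional alveolar pressure from trapping ≈ V_trapped / C = 103.73 / 60.843 = 1.705 cmH2O.

1.7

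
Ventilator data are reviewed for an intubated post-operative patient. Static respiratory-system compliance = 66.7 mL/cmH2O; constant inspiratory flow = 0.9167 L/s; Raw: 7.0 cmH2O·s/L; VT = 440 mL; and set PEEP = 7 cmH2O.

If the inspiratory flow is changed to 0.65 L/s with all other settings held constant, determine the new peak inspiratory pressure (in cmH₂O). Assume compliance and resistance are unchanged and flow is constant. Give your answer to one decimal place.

18.1

PIP = Vt/C + R·V̇ + PEEP (constant-flow equation of motion).
Only the resistive term changes: ΔPIP = R × ΔV̇ = 7.0 × (0.65 − 0.9167) = 7.0 × -0.2667 = -1.867 cmH2O.
Original PIP = 440/66.7 + 7.0×0.9167 + 7 = 20.014 cmH2O; new PIP = 20.014 + (-1.867) = 18.147 cmH2O.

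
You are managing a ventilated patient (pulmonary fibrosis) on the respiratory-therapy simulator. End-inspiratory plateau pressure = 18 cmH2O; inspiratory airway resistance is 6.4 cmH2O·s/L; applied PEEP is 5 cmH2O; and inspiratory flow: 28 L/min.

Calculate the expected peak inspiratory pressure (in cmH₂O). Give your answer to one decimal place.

21.0

Flow: 28 L/min ÷ 60 = 0.4667 L/s.
PIP = Pplat + Raw × flow = 18 + 6.4 × 0.4667 = 18 + 2.987 = 20.987 cmH2O.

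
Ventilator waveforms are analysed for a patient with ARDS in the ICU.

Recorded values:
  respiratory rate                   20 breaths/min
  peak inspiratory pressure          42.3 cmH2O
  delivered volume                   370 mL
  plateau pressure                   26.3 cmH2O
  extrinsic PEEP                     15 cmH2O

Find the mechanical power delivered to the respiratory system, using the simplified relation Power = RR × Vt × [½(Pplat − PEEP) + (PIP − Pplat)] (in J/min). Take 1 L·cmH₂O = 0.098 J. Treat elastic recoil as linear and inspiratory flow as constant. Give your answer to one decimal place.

15.7

Per-breath work = Vt × [½(Pplat−PEEP) + (PIP−Pplat)] = 0.370 × [0.5×11.3 + 16.0] = 0.370 × 21.65 = 8.011 L·cmH2O.
Power = 20 × 8.011 = 160.22 L·cmH2O/min.
× 0.098 J/(L·cmH2O) → 15.702 J/min.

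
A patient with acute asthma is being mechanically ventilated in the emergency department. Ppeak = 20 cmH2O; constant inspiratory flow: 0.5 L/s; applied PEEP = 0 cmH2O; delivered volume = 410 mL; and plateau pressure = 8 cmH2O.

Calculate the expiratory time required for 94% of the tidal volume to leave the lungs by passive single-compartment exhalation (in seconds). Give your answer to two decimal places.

3.46

R = (PIP − Pplat)/V̇ = (20 − 8) / 0.5 = 12.0/0.5 = 24.0 cmH2O·s/L.
C = Vt/(Pplat − PEEP) = 410.0 / (8 − 0) = 410.0/8.0 = 51.25 mL/cmH2O.
τ = R × C = 24.0 × 0.05125 L/cmH2O = 1.23 s.
t = −τ·ln(1 − 0.94) = −1.23·ln(0.06) = 3.46 s.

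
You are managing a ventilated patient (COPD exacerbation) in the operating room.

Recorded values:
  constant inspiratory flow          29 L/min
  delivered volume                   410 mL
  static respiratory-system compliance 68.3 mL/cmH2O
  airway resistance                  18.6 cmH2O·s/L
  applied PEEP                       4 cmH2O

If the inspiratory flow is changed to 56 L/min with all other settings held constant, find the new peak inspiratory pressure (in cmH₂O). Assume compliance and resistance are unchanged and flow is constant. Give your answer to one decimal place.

27.4

Flow: 29 L/min ÷ 60 = 0.4833 L/s.
New flow: 56 L/min ÷ 60 = 0.9333 L/s.
PIP = Vt/C + R·V̇ + PEEP (constant-flow equation of motion).
Only the resistive term changes: ΔPIP = R × ΔV̇ = 18.6 × (0.9333 − 0.4833) = 18.6 × 0.45 = 8.37 cmH2O.
Original PIP = 410/68.3 + 18.6×0.4833 + 4 = 18.992 cmH2O; new PIP = 18.992 + (8.37) = 27.362 cmH2O.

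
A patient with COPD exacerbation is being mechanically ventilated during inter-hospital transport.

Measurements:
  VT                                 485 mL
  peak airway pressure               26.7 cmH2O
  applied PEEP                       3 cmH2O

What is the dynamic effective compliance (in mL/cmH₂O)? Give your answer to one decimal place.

Dynamic compliance = Vt / (PIP − PEEP) = 485 / (26.7 − 3) = 485 / 23.7 = 20.464 mL/cmH2O.

20.5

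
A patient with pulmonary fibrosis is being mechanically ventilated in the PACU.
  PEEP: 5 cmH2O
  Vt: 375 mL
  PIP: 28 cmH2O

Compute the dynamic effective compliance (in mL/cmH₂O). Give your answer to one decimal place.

Dynamic compliance = Vt / (PIP − PEEP) = 375 / (28 − 5) = 375 / 23.0 = 16.304 mL/cmH2O.

16.3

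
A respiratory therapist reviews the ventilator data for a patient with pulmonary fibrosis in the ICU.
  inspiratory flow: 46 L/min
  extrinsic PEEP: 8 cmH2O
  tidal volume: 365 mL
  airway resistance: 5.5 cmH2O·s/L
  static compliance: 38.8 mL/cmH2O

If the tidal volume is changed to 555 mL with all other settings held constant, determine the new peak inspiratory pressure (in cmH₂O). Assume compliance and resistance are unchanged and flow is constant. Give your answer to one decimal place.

26.5

Flow: 46 L/min ÷ 60 = 0.7667 L/s.
PIP = Vt/C + R·V̇ + PEEP (constant-flow equation of motion).
Only the elastic term changes: ΔPIP = ΔVt / C = (555 − 365) / 38.8 = 4.897 cmH2O.
Original PIP = 365/38.8 + 5.5×0.7667 + 8 = 21.624 cmH2O; new PIP = 21.624 + (4.897) = 26.521 cmH2O.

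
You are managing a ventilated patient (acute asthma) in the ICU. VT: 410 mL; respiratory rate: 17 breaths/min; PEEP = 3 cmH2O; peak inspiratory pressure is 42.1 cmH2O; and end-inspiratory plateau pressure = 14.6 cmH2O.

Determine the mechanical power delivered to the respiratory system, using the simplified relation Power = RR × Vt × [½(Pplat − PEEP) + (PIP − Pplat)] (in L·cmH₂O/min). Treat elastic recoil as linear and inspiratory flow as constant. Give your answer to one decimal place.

Per-breath work = Vt × [½(Pplat−PEEP) + (PIP−Pplat)] = 0.410 × [0.5×11.6 + 27.5] = 0.410 × 33.3 = 13.653 L·cmH2O.
Power = 17 × 13.653 = 232.1 L·cmH2O/min.

232.1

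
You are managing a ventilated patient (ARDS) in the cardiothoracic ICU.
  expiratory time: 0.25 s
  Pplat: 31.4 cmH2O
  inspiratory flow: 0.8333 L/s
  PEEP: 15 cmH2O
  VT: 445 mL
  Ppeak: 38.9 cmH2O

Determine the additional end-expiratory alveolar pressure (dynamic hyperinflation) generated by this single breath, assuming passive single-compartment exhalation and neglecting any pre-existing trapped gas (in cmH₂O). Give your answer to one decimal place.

R = (PIP − Pplat)/V̇ = (38.9 − 31.4) / 0.8333 = 7.5/0.8333 = 9.0 cmH2O·s/L.
C = Vt/(Pplat − PEEP) = 445.0 / (31.4 − 15) = 445.0/16.4 = 27.134 mL/cmH2O.
τ = R × C = 9.0 × 0.02713 L/cmH2O = 0.2442 s.
Fraction remaining = e^(−Te/τ) = e^(−0.25/0.2442) = 0.3592; trapped volume = 445.0 × 0.3592 = 159.84 mL.
Additional alveolar pressure from trapping ≈ V_trapped / C = 159.84 / 27.134 = 5.891 cmH2O.

5.9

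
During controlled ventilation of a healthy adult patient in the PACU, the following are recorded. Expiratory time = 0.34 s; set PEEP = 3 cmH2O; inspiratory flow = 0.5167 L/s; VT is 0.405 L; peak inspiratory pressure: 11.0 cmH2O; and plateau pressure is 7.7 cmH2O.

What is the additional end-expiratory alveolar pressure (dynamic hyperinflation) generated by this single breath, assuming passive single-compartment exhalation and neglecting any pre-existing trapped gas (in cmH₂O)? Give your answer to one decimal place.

R = (PIP − Pplat)/V̇ = (11.0 − 7.7) / 0.5167 = 3.3/0.5167 = 6.387 cmH2O·s/L.
C = Vt/(Pplat − PEEP) = 405.0 / (7.7 − 3) = 405.0/4.7 = 86.17 mL/cmH2O.
τ = R × C = 6.387 × 0.08617 L/cmH2O = 0.5504 s.
Fraction remaining = e^(−Te/τ) = e^(−0.34/0.5504) = 0.5392; trapped volume = 405.0 × 0.5392 = 218.38 mL.
Additional alveolar pressure from trapping ≈ V_trapped / C = 218.38 / 86.17 = 2.534 cmH2O.

2.5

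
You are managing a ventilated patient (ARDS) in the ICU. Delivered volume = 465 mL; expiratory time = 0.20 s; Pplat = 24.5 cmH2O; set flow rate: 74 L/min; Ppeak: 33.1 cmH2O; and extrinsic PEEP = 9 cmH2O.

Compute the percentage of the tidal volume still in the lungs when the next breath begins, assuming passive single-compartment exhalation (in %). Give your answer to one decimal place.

Flow: 74 L/min ÷ 60 = 1.2333 L/s.
R = (PIP − Pplat)/V̇ = (33.1 − 24.5) / 1.2333 = 8.6/1.2333 = 6.973 cmH2O·s/L.
C = Vt/(Pplat − PEEP) = 465.0 / (24.5 − 9) = 465.0/15.5 = 30.0 mL/cmH2O.
τ = R × C = 6.973 × 0.03 L/cmH2O = 0.2092 s.
Fraction remaining at end-expiration = e^(−Te/τ) = e^(−0.20/0.2092) = 0.3844 → 38.44%.

38.4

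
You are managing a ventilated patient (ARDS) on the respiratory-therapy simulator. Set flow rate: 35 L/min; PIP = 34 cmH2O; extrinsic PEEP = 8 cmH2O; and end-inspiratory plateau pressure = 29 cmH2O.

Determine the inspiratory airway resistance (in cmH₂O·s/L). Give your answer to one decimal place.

8.6

Flow: 35 L/min ÷ 60 = 0.5833 L/s.
Raw = (PIP − Pplat) / flow = (34 − 29) / 0.5833 = 5.0 / 0.5833 = 8.572 cmH2O·s/L.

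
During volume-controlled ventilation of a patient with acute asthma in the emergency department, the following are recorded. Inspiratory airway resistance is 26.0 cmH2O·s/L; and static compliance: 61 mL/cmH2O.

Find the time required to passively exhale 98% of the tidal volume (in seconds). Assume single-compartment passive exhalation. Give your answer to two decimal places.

6.20

τ = R × C = 26.0 × 61 mL/cmH2O = 26.0 × 0.061 L/cmH2O = 1.586 s.
Exhaled fraction f = 1 − e^(−t/τ) → t = −τ·ln(1 − f) = −1.586·ln(0.02) = 6.204 s.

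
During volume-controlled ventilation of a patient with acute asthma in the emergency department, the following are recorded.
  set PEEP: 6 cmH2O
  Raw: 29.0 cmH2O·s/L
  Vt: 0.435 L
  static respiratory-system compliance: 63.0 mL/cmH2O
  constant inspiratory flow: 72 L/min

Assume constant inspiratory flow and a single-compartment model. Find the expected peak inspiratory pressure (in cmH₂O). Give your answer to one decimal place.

47.7

Flow: 72 L/min ÷ 60 = 1.2 L/s.
Equation of motion (constant flow): PIP = Vt/C + R·V̇ + PEEP.
PIP = 435/63.0 + 29.0×1.2 + 6 = 6.905 + 34.8 + 6 = 47.705 cmH2O.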